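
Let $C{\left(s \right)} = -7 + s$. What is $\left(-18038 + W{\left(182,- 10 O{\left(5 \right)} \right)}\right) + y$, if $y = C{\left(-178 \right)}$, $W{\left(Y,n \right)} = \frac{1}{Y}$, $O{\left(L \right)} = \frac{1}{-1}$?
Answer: $- \frac{3316585}{182} \approx -18223.0$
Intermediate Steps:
$O{\left(L \right)} = -1$
$y = -185$ ($y = -7 - 178 = -185$)
$\left(-18038 + W{\left(182,- 10 O{\left(5 \right)} \right)}\right) + y = \left(-18038 + \frac{1}{182}\right) - 185 = - \frac{3282915}{182} - 185 = - \frac{3316585}{182}$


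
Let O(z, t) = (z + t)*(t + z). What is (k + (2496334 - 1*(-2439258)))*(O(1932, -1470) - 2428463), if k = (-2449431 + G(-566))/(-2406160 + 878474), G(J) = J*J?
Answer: -16701325058850859553/1527686 ≈ -1.0932e+13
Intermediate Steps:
G(J) = J²
k = 2129075/1527686 (k = (-2449431 + (-566)²)/(-2406160 + 878474) = (-2449431 + 320356)/(-1527686) = -2129075*(-1/1527686) = 2129075/1527686 ≈ 1.3937)
O(z, t) = (t + z)² (O(z, t) = (t + z)*(t + z) = (t + z)²)
(k + (2496334 - 1*(-2439258)))*(O(1932, -1470) - 2428463) = (2129075/1527686 + (2496334 - 1*(-2439258)))*((-1470 + 1932)² - 2428463) = (2129075/1527686 + (2496334 + 2439258))*(462² - 2428463) = (2129075/1527686 + 4935592)*(213444 - 2428463) = (7540036929187/1527686)*(-2215019) = -16701325058850859553/1527686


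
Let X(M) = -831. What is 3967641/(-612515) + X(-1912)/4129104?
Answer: -5461103774543/843046045520 ≈ -6.4778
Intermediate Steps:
3967641/(-612515) + X(-1912)/4129104 = 3967641/(-612515) - 831/4129104 = 3967641*(-1/612515) - 831*1/4129104 = -3967641/612515 - 277/1376368 = -5461103774543/843046045520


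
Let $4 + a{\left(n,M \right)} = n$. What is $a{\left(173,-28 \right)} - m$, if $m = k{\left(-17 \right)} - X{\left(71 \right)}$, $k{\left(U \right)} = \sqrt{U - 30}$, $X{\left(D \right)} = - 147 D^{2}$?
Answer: $-740858 - i \sqrt{47} \approx -7.4086 \cdot 10^{5} - 6.8557 i$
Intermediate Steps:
$a{\left(n,M \right)} = -4 + n$
$k{\left(U \right)} = \sqrt{-30 + U}$
$m = 741027 + i \sqrt{47}$ ($m = \sqrt{-30 - 17} - - 147 \cdot 71^{2} = \sqrt{-47} - \left(-147\right) 5041 = i \sqrt{47} - -741027 = i \sqrt{47} + 741027 = 741027 + i \sqrt{47} \approx 7.4103 \cdot 10^{5} + 6.8557 i$)
$a{\left(173,-28 \right)} - m = \left(-4 + 173\right) - \left(741027 + i \sqrt{47}\right) = 169 - \left(741027 + i \sqrt{47}\right) = -740858 - i \sqrt{47}$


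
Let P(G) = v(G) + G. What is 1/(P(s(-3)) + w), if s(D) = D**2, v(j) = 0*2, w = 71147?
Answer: 1/71156 ≈ 1.4054e-5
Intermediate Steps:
v(j) = 0
P(G) = G (P(G) = 0 + G = G)
1/(P(s(-3)) + w) = 1/((-3)**2 + 71147) = 1/(9 + 71147) = 1/71156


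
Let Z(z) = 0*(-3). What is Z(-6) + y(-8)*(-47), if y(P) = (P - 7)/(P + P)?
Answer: -705/16 ≈ -44.063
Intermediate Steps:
Z(z) = 0
y(P) = (-7 + P)/(2*P) (y(P) = (-7 + P)/((2*P)) = (-7 + P)*(1/(2*P)) = (-7 + P)/(2*P))
Z(-6) + y(-8)*(-47) = 0 + ((1/2)*(-7 - 8)/(-8))*(-47) = 0 + ((1/2)*(-1/8)*(-15))*(-47) = 0 + (15/16)*(-47) = 0 - 705/16 = -705/16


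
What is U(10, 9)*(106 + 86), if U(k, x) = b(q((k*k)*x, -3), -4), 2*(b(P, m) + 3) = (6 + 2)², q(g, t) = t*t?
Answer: 5568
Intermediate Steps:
q(g, t) = t²
b(P, m) = 29 (b(P, m) = -3 + (6 + 2)²/2 = -3 + (½)*8² = -3 + (½)*64 = -3 + 32 = 29)
U(k, x) = 29
U(10, 9)*(106 + 86) = 29*(106 + 86) = 29*192 = 5568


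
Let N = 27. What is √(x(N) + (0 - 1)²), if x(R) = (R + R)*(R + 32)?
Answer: √3187 ≈ 56.453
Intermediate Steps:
x(R) = 2*R*(32 + R) (x(R) = (2*R)*(32 + R) = 2*R*(32 + R))
√(x(N) + (0 - 1)²) = √(2*27*(32 + 27) + (0 - 1)²) = √(2*27*59 + (-1)²) = √(3186 + 1) = √3187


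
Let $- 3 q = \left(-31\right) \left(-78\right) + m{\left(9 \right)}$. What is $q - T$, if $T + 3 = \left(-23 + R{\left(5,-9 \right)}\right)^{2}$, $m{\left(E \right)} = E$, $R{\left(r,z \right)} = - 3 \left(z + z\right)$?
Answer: $-1767$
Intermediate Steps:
$R{\left(r,z \right)} = - 6 z$ ($R{\left(r,z \right)} = - 3 \cdot 2 z = - 6 z$)
$q = -809$ ($q = - \frac{\left(-31\right) \left(-78\right) + 9}{3} = - \frac{2418 + 9}{3} = \left(- \frac{1}{3}\right) 2427 = -809$)
$T = 958$ ($T = -3 + \left(-23 - -54\right)^{2} = -3 + \left(-23 + 54\right)^{2} = -3 + 31^{2} = -3 + 961 = 958$)
$q - T = -809 - 958 = -1767$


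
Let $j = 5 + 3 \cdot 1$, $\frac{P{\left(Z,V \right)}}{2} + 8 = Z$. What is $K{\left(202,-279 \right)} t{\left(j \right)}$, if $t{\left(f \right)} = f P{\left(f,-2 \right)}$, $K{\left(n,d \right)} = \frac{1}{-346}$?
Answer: $0$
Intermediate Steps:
$K{\left(n,d \right)} = - \frac{1}{346}$
$P{\left(Z,V \right)} = -16 + 2 Z$
$j = 8$ ($j = 5 + 3 = 8$)
$t{\left(f \right)} = f \left(-16 + 2 f\right)$
$K{\left(202,-279 \right)} t{\left(j \right)} = - \frac{2 \cdot 8 \left(-8 + 8\right)}{346} = - \frac{2 \cdot 8 \cdot 0}{346} = \left(- \frac{1}{346}\right) 0 = 0$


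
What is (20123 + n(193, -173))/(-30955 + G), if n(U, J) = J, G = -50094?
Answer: -19950/81049 ≈ -0.24615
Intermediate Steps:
(20123 + n(193, -173))/(-30955 + G) = (20123 - 173)/(-30955 - 50094) = 19950/(-81049) = 19950*(-1/81049) = -19950/81049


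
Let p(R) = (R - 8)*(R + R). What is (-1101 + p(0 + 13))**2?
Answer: 942841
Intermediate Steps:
p(R) = 2*R*(-8 + R) (p(R) = (-8 + R)*(2*R) = 2*R*(-8 + R))
(-1101 + p(0 + 13))**2 = (-1101 + 2*(0 + 13)*(-8 + (0 + 13)))**2 = (-1101 + 2*13*(-8 + 13))**2 = (-1101 + 2*13*5)**2 = (-1101 + 130)**2 = (-971)**2 = 942841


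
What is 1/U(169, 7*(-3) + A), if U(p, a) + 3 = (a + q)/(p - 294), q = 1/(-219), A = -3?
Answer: -27375/76868 ≈ -0.35613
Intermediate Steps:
q = -1/219 ≈ -0.0045662
U(p, a) = -3 + (-1/219 + a)/(-294 + p) (U(p, a) = -3 + (a - 1/219)/(p - 294) = -3 + (-1/219 + a)/(-294 + p))
1/U(169, 7*(-3) + A) = 1/((193157/219 + (7*(-3) - 3) - 3*169)/(-294 + 169)) = 1/((193157/219 + (-21 - 3) - 507)/(-125)) = 1/(-(193157/219 - 24 - 507)/125) = 1/(-1/125*76868/219) = 1/(-76868/27375) = -27375/76868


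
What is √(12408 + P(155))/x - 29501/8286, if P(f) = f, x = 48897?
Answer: -29501/8286 + √12563/48897 ≈ -3.5581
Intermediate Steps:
√(12408 + P(155))/x - 29501/8286 = √(12408 + 155)/48897 - 29501/8286 = √12563*(1/48897) - 29501*1/8286 = √12563/48897 - 29501/8286 = -29501/8286 + √12563/48897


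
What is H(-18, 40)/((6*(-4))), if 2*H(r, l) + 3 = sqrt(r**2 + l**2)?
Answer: 1/16 - sqrt(481)/24 ≈ -0.85132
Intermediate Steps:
H(r, l) = -3/2 + sqrt(l**2 + r**2)/2 (H(r, l) = -3/2 + sqrt(r**2 + l**2)/2 = -3/2 + sqrt(l**2 + r**2)/2)
H(-18, 40)/((6*(-4))) = (-3/2 + sqrt(40**2 + (-18)**2)/2)/((6*(-4))) = (-3/2 + sqrt(1600 + 324)/2)/(-24) = -(-3/2 + sqrt(1924)/2)/24 = -(-3/2 + (2*sqrt(481))/2)/24 = -(-3/2 + sqrt(481))/24 = 1/16 - sqrt(481)/24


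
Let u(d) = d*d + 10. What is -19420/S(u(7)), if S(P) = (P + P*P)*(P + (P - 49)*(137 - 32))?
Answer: -971/196293 ≈ -0.0049467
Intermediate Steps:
u(d) = 10 + d² (u(d) = d² + 10 = 10 + d²)
S(P) = (-5145 + 106*P)*(P + P²) (S(P) = (P + P²)*(P + (-49 + P)*105) = (P + P²)*(P + (-5145 + 105*P)) = (P + P²)*(-5145 + 106*P) = (-5145 + 106*P)*(P + P²))
-19420/S(u(7)) = -19420*1/((10 + 7²)*(-5145 - 5039*(10 + 7²) + 106*(10 + 7²)²)) = -19420*1/((10 + 49)*(-5145 - 5039*(10 + 49) + 106*(10 + 49)²)) = -19420*1/(59*(-5145 - 5039*59 + 106*59²)) = -19420*1/(59*(-5145 - 297301 + 106*3481)) = -19420*1/(59*(-5145 - 297301 + 368986)) = -19420/(59*66540) = -19420/3925860 = -19420*1/3925860 = -971/196293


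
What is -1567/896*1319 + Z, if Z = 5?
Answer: -2062393/896 ≈ -2301.8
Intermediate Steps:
-1567/896*1319 + Z = -1567/896*1319 + 5 = -2066873/896 + 5 = -2062393/896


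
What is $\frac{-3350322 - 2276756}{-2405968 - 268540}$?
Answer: $\frac{2813539}{1337254} \approx 2.104$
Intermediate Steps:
$\frac{-3350322 - 2276756}{-2405968 - 268540} = - \frac{5627078}{-2405968 - 268540} = - \frac{5627078}{-2674508} = \left(-5627078\right) \left(- \frac{1}{2674508}\right) = \frac{2813539}{1337254}$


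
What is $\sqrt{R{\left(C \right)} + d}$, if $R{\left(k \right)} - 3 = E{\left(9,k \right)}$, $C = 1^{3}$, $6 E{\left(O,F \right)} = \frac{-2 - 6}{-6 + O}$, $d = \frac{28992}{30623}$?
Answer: $\frac{\sqrt{29559065111}}{91869} \approx 1.8714$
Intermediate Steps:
$d = \frac{28992}{30623}$ ($d = 28992 \cdot \frac{1}{30623} = \frac{28992}{30623} \approx 0.94674$)
$E{\left(O,F \right)} = - \frac{4}{3 \left(-6 + O\right)}$ ($E{\left(O,F \right)} = \frac{\left(-2 - 6\right) \frac{1}{-6 + O}}{6} = \frac{\left(-8\right) \frac{1}{-6 + O}}{6} = - \frac{4}{3 \left(-6 + O\right)}$)
$C = 1$
$R{\left(k \right)} = \frac{23}{9}$ ($R{\left(k \right)} = 3 - \frac{4}{-18 + 3 \cdot 9} = 3 - \frac{4}{-18 + 27} = 3 - \frac{4}{9} = \frac{23}{9}$)
$\sqrt{R{\left(C \right)} + d} = \sqrt{\frac{23}{9} + \frac{28992}{30623}} = \sqrt{\frac{965257}{275607}} = \frac{\sqrt{29559065111}}{91869}$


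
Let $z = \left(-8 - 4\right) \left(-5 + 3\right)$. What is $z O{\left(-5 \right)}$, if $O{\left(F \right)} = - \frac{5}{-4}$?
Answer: $30$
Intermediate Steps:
$O{\left(F \right)} = \frac{5}{4}$ ($O{\left(F \right)} = \left(-5\right) \left(- \frac{1}{4}\right) = \frac{5}{4}$)
$z = 24$ ($z = \left(-12\right) \left(-2\right) = 24$)
$z O{\left(-5 \right)} = 24 \cdot \frac{5}{4} = 30$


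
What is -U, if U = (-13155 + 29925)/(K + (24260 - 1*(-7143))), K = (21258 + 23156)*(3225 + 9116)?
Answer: -5590/182714859 ≈ -3.0594e-5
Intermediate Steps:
K = 548113174 (K = 44414*12341 = 548113174)
U = 5590/182714859 (U = (-13155 + 29925)/(548113174 + (24260 - 1*(-7143))) = 16770/(548113174 + (24260 + 7143)) = 16770/(548113174 + 31403) = 16770/548144577 = 16770*(1/548144577) = 5590/182714859 ≈ 3.0594e-5)
-U = -1*5590/182714859 = -5590/182714859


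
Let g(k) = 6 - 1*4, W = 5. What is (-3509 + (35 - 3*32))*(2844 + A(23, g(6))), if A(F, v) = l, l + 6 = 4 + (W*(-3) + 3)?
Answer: -10103100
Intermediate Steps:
g(k) = 2 (g(k) = 6 - 4 = 2)
l = -14 (l = -6 + (4 + (5*(-3) + 3)) = -6 + (4 + (-15 + 3)) = -6 + (4 - 12) = -6 - 8 = -14)
A(F, v) = -14
(-3509 + (35 - 3*32))*(2844 + A(23, g(6))) = (-3509 + (35 - 3*32))*(2844 - 14) = (-3509 + (35 - 96))*2830 = (-3509 - 61)*2830 = -3570*2830 = -10103100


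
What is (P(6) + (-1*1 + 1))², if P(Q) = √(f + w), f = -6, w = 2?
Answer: -4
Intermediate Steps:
P(Q) = 2*I (P(Q) = √(-6 + 2) = √(-4) = 2*I)
(P(6) + (-1*1 + 1))² = (2*I + (-1*1 + 1))² = (2*I + (-1 + 1))² = (2*I + 0)² = (2*I)² = -4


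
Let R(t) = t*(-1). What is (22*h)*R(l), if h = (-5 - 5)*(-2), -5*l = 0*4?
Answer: 0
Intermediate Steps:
l = 0 (l = -0*4 = -1/5*0 = 0)
h = 20 (h = -10*(-2) = 20)
R(t) = -t
(22*h)*R(l) = (22*20)*(-1*0) = 440*0 = 0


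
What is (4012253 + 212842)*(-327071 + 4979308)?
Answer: 19656143287515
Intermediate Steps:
(4012253 + 212842)*(-327071 + 4979308) = 4225095*4652237 = 19656143287515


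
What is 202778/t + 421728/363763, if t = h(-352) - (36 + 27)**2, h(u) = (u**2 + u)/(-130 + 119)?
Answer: -67352446286/5529561363 ≈ -12.180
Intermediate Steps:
h(u) = -u/11 - u**2/11 (h(u) = (u + u**2)/(-11) = (u + u**2)*(-1/11) = -u/11 - u**2/11)
t = -15201 (t = -1/11*(-352)*(1 - 352) - (36 + 27)**2 = -1/11*(-352)*(-351) - 1*63**2 = -11232 - 1*3969 = -11232 - 3969 = -15201)
202778/t + 421728/363763 = 202778/(-15201) + 421728/363763 = 202778*(-1/15201) + 421728*(1/363763) = -202778/15201 + 421728/363763 = -67352446286/5529561363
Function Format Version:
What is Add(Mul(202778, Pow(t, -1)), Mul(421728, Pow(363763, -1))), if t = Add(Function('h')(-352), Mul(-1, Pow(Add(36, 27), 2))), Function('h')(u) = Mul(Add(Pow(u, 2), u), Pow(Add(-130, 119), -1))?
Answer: Rational(-67352446286, 5529561363) ≈ -12.180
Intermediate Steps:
Function('h')(u) = Add(Mul(Rational(-1, 11), u), Mul(Rational(-1, 11), Pow(u, 2))) (Function('h')(u) = Mul(Add(u, Pow(u, 2)), Pow(-11, -1)) = Mul(Add(u, Pow(u, 2)), Rational(-1, 11)) = Add(Mul(Rational(-1, 11), u), Mul(Rational(-1, 11), Pow(u, 2))))
t = -15201 (t = Add(Mul(Rational(-1, 11), -352, Add(1, -352)), Mul(-1, Pow(Add(36, 27), 2))) = Add(Mul(Rational(-1, 11), -352, -351), Mul(-1, Pow(63, 2))) = Add(-11232, Mul(-1, 3969)) = Add(-11232, -3969) = -15201)
Add(Mul(202778, Pow(t, -1)), Mul(421728, Pow(363763, -1))) = Add(Mul(202778, Pow(-15201, -1)), Mul(421728, Pow(363763, -1))) = Add(Mul(202778, Rational(-1, 15201)), Mul(421728, Rational(1, 363763))) = Add(Rational(-202778, 15201), Rational(421728, 363763)) = Rational(-67352446286, 5529561363)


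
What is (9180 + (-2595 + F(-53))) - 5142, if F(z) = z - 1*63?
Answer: 1327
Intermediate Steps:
F(z) = -63 + z (F(z) = z - 63 = -63 + z)
(9180 + (-2595 + F(-53))) - 5142 = (9180 + (-2595 + (-63 - 53))) - 5142 = (9180 + (-2595 - 116)) - 5142 = (9180 - 2711) - 5142 = 6469 - 5142 = 1327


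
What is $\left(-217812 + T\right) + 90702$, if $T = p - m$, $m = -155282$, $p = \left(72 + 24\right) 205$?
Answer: $47852$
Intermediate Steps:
$p = 19680$ ($p = 96 \cdot 205 = 19680$)
$T = 174962$ ($T = 19680 - -155282 = 19680 + 155282 = 174962$)
$\left(-217812 + T\right) + 90702 = \left(-217812 + 174962\right) + 90702 = -42850 + 90702 = 47852$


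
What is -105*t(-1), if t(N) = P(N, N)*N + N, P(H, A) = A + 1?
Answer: 105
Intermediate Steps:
P(H, A) = 1 + A
t(N) = N + N*(1 + N) (t(N) = (1 + N)*N + N = N*(1 + N) + N = N + N*(1 + N))
-105*t(-1) = -(-105)*(2 - 1) = -(-105) = -105*(-1) = 105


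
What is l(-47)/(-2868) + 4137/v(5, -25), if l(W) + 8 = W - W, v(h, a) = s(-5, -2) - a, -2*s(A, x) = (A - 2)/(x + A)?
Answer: 847508/5019 ≈ 168.86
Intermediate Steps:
s(A, x) = -(-2 + A)/(2*(A + x)) (s(A, x) = -(A - 2)/(2*(x + A)) = -(-2 + A)/(2*(A + x)))
v(h, a) = -½ - a (v(h, a) = (1 - ½*(-5))/(-5 - 2) - a = (1 + 5/2)/(-7) - a = -⅐*7/2 - a = -½ - a)
l(W) = -8 (l(W) = -8 + (W - W) = -8 + 0 = -8)
l(-47)/(-2868) + 4137/v(5, -25) = -8/(-2868) + 4137/(-½ - 1*(-25)) = -8*(-1/2868) + 4137/(-½ + 25) = 2/717 + 4137/(49/2) = 2/717 + 4137*(2/49) = 2/717 + 1182/7 = 847508/5019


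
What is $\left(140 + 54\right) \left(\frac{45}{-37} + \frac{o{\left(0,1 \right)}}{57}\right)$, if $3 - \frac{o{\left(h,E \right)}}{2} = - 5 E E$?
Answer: $- \frac{382762}{2109} \approx -181.49$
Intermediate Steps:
$o{\left(h,E \right)} = 6 + 10 E^{2}$ ($o{\left(h,E \right)} = 6 - 2 - 5 E E = 6 - 2 \left(- 5 E^{2}\right) = 6 + 10 E^{2}$)
$\left(140 + 54\right) \left(\frac{45}{-37} + \frac{o{\left(0,1 \right)}}{57}\right) = \left(140 + 54\right) \left(\frac{45}{-37} + \frac{6 + 10 \cdot 1^{2}}{57}\right) = 194 \left(45 \left(- \frac{1}{37}\right) + \left(6 + 10 \cdot 1\right) \frac{1}{57}\right) = 194 \left(- \frac{45}{37} + \left(6 + 10\right) \frac{1}{57}\right) = 194 \left(- \frac{45}{37} + 16 \cdot \frac{1}{57}\right) = 194 \left(- \frac{45}{37} + \frac{16}{57}\right) = 194 \left(- \frac{1973}{2109}\right) = - \frac{382762}{2109}$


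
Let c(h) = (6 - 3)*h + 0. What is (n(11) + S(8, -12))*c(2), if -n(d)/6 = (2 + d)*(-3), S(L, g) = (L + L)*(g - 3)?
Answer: -36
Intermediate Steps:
c(h) = 3*h (c(h) = 3*h + 0 = 3*h)
S(L, g) = 2*L*(-3 + g) (S(L, g) = (2*L)*(-3 + g) = 2*L*(-3 + g))
n(d) = 36 + 18*d (n(d) = -6*(2 + d)*(-3) = -6*(-6 - 3*d) = 36 + 18*d)
(n(11) + S(8, -12))*c(2) = ((36 + 18*11) + 2*8*(-3 - 12))*(3*2) = ((36 + 198) + 2*8*(-15))*6 = (234 - 240)*6 = -6*6 = -36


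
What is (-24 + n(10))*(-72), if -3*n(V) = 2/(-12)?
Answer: 1724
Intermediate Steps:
n(V) = 1/18 (n(V) = -2/(3*(-12)) = -2*(-1)/(3*12) = -1/3*(-1/6) = 1/18)
(-24 + n(10))*(-72) = (-24 + 1/18)*(-72) = -431/18*(-72) = 1724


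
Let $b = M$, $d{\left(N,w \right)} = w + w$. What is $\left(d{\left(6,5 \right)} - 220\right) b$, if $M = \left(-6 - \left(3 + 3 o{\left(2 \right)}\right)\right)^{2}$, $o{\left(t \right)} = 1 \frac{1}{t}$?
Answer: $- \frac{46305}{2} \approx -23153.0$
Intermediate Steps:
$o{\left(t \right)} = \frac{1}{t}$
$d{\left(N,w \right)} = 2 w$
$M = \frac{441}{4}$ ($M = \left(-6 - \left(3 + \frac{3}{2}\right)\right)^{2} = \left(-6 - \frac{9}{2}\right)^{2} = \left(- \frac{21}{2}\right)^{2} = \frac{441}{4} \approx 110.25$)
$b = \frac{441}{4} \approx 110.25$
$\left(d{\left(6,5 \right)} - 220\right) b = \left(2 \cdot 5 - 220\right) \frac{441}{4} = \left(10 - 220\right) \frac{441}{4} = \left(-210\right) \frac{441}{4} = - \frac{46305}{2}$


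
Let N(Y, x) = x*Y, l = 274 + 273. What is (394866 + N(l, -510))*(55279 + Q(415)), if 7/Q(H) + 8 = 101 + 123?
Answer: 57659568659/9 ≈ 6.4066e+9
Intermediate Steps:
l = 547
Q(H) = 7/216 (Q(H) = 7/(-8 + (101 + 123)) = 7/(-8 + 224) = 7/216)
N(Y, x) = Y*x
(394866 + N(l, -510))*(55279 + Q(415)) = (394866 + 547*(-510))*(55279 + 7/216) = (394866 - 278970)*(11940271/216) = 115896*(11940271/216) = 57659568659/9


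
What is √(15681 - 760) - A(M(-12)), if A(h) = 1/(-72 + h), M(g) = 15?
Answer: 1/57 + √14921 ≈ 122.17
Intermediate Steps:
√(15681 - 760) - A(M(-12)) = √(15681 - 760) - 1/(-72 + 15) = √14921 - 1/(-57) = √14921 - 1*(-1/57) = √14921 + 1/57 = 1/57 + √14921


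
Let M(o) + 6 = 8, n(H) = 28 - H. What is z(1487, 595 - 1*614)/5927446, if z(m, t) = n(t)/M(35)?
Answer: 47/11854892 ≈ 3.9646e-6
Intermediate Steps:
M(o) = 2 (M(o) = -6 + 8 = 2)
z(m, t) = 14 - t/2 (z(m, t) = (28 - t)/2 = (28 - t)*(1/2) = 14 - t/2)
z(1487, 595 - 1*614)/5927446 = (14 - (595 - 1*614)/2)/5927446 = (14 - (595 - 614)/2)*(1/5927446) = (14 - 1/2*(-19))*(1/5927446) = (14 + 19/2)*(1/5927446) = (47/2)*(1/5927446) = 47/11854892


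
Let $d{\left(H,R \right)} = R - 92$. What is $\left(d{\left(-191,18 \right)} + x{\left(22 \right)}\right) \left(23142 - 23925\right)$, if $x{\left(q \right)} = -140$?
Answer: $167562$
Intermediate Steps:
$d{\left(H,R \right)} = -92 + R$
$\left(d{\left(-191,18 \right)} + x{\left(22 \right)}\right) \left(23142 - 23925\right) = \left(\left(-92 + 18\right) - 140\right) \left(23142 - 23925\right) = \left(-74 - 140\right) \left(-783\right) = \left(-214\right) \left(-783\right) = 167562$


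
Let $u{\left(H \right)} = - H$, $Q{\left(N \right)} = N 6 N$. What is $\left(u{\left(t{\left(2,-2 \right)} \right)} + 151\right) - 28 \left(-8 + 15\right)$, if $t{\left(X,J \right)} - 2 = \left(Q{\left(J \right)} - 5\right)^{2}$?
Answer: $-408$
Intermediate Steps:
$Q{\left(N \right)} = 6 N^{2}$ ($Q{\left(N \right)} = 6 N N = 6 N^{2}$)
$t{\left(X,J \right)} = 2 + \left(-5 + 6 J^{2}\right)^{2}$ ($t{\left(X,J \right)} = 2 + \left(6 J^{2} - 5\right)^{2} = 2 + \left(-5 + 6 J^{2}\right)^{2}$)
$\left(u{\left(t{\left(2,-2 \right)} \right)} + 151\right) - 28 \left(-8 + 15\right) = \left(- (2 + \left(-5 + 6 \left(-2\right)^{2}\right)^{2}) + 151\right) - 28 \left(-8 + 15\right) = \left(- (2 + \left(-5 + 6 \cdot 4\right)^{2}) + 151\right) - 196 = \left(- (2 + \left(-5 + 24\right)^{2}) + 151\right) - 196 = \left(- (2 + 19^{2}) + 151\right) - 196 = \left(- (2 + 361) + 151\right) - 196 = \left(\left(-1\right) 363 + 151\right) - 196 = \left(-363 + 151\right) - 196 = -212 - 196 = -408$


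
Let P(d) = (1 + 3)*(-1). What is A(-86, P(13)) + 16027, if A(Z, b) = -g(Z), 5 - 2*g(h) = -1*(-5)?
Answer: 16027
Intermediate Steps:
g(h) = 0 (g(h) = 5/2 - (-1)*(-5)/2 = 5/2 - ½*5 = 5/2 - 5/2 = 0)
P(d) = -4 (P(d) = 4*(-1) = -4)
A(Z, b) = 0 (A(Z, b) = -1*0 = 0)
A(-86, P(13)) + 16027 = 0 + 16027 = 16027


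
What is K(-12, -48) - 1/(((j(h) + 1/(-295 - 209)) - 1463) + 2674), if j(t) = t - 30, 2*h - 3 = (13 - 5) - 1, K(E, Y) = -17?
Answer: -10162135/597743 ≈ -17.001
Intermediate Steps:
h = 5 (h = 3/2 + ((13 - 5) - 1)/2 = 3/2 + (8 - 1)/2 = 3/2 + (½)*7 = 3/2 + 7/2 = 5)
j(t) = -30 + t
K(-12, -48) - 1/(((j(h) + 1/(-295 - 209)) - 1463) + 2674) = -17 - 1/((((-30 + 5) + 1/(-295 - 209)) - 1463) + 2674) = -17 - 1/(((-25 + 1/(-504)) - 1463) + 2674) = -17 - 1/(((-25 - 1/504) - 1463) + 2674) = -17 - 1/((-12601/504 - 1463) + 2674) = -17 - 1/(-749953/504 + 2674) = -17 - 1/597743/504 = -17 - 1*504/597743 = -17 - 504/597743 = -10162135/597743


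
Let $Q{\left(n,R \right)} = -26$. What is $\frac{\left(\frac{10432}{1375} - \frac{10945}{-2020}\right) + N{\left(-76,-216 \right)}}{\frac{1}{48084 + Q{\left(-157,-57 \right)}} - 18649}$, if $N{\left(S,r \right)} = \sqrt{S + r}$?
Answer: $- \frac{173595179687}{248928893787750} - \frac{96116 i \sqrt{73}}{896233641} \approx -0.00069737 - 0.0009163 i$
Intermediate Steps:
$\frac{\left(\frac{10432}{1375} - \frac{10945}{-2020}\right) + N{\left(-76,-216 \right)}}{\frac{1}{48084 + Q{\left(-157,-57 \right)}} - 18649} = \frac{\left(\frac{10432}{1375} - \frac{10945}{-2020}\right) + \sqrt{-76 - 216}}{\frac{1}{48084 - 26} - 18649} = \frac{\left(10432 \cdot \frac{1}{1375} - - \frac{2189}{404}\right) + \sqrt{-292}}{\frac{1}{48058} - 18649} = \frac{\left(\frac{10432}{1375} + \frac{2189}{404}\right) + 2 i \sqrt{73}}{\frac{1}{48058} - 18649} = \frac{\frac{7224403}{555500} + 2 i \sqrt{73}}{- \frac{896233641}{48058}} = \left(\frac{7224403}{555500} + 2 i \sqrt{73}\right) \left(- \frac{48058}{896233641}\right) = - \frac{173595179687}{248928893787750} - \frac{96116 i \sqrt{73}}{896233641}$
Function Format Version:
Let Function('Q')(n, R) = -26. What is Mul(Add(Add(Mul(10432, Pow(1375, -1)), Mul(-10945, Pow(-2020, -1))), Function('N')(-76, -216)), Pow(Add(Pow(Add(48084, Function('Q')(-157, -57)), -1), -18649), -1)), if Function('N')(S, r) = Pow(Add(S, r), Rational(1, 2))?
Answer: Add(Rational(-173595179687, 248928893787750), Mul(Rational(-96116, 896233641), I, Pow(73, Rational(1, 2)))) ≈ Add(-0.00069737, Mul(-0.00091630, I))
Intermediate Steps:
Mul(Add(Add(Mul(10432, Pow(1375, -1)), Mul(-10945, Pow(-2020, -1))), Function('N')(-76, -216)), Pow(Add(Pow(Add(48084, Function('Q')(-157, -57)), -1), -18649), -1)) = Mul(Add(Add(Mul(10432, Pow(1375, -1)), Mul(-10945, Pow(-2020, -1))), Pow(Add(-76, -216), Rational(1, 2))), Pow(Add(Pow(Add(48084, -26), -1), -18649), -1)) = Mul(Add(Add(Mul(10432, Rational(1, 1375)), Mul(-10945, Rational(-1, 2020))), Pow(-292, Rational(1, 2))), Pow(Add(Pow(48058, -1), -18649), -1)) = Mul(Add(Add(Rational(10432, 1375), Rational(2189, 404)), Mul(2, I, Pow(73, Rational(1, 2)))), Pow(Add(Rational(1, 48058), -18649), -1)) = Mul(Add(Rational(7224403, 555500), Mul(2, I, Pow(73, Rational(1, 2)))), Pow(Rational(-896233641, 48058), -1)) = Mul(Add(Rational(7224403, 555500), Mul(2, I, Pow(73, Rational(1, 2)))), Rational(-48058, 896233641)) = Add(Rational(-173595179687, 248928893787750), Mul(Rational(-96116, 896233641), I, Pow(73, Rational(1, 2))))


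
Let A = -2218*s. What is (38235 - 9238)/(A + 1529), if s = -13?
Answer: 28997/30363 ≈ 0.95501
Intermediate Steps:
A = 28834 (A = -2218*(-13) = 28834)
(38235 - 9238)/(A + 1529) = (38235 - 9238)/(28834 + 1529) = 28997/30363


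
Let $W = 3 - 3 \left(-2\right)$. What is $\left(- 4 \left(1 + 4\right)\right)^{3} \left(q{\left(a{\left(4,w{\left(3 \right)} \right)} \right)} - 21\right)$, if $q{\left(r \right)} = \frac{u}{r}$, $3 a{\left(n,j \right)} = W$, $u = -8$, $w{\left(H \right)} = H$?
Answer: $\frac{568000}{3} \approx 1.8933 \cdot 10^{5}$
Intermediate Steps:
$W = 9$ ($W = 3 - -6 = 3 + 6 = 9$)
$a{\left(n,j \right)} = 3$ ($a{\left(n,j \right)} = \frac{1}{3} \cdot 9 = 3$)
$q{\left(r \right)} = - \frac{8}{r}$
$\left(- 4 \left(1 + 4\right)\right)^{3} \left(q{\left(a{\left(4,w{\left(3 \right)} \right)} \right)} - 21\right) = \left(- 4 \left(1 + 4\right)\right)^{3} \left(- \frac{8}{3} - 21\right) = \left(\left(-4\right) 5\right)^{3} \left(\left(-8\right) \frac{1}{3} - 21\right) = \left(-20\right)^{3} \left(- \frac{8}{3} - 21\right) = \left(-8000\right) \left(- \frac{71}{3}\right) = \frac{568000}{3}$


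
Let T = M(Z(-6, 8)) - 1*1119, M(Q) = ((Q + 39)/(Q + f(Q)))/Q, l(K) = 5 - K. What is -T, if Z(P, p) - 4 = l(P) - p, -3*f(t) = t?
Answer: 54762/49 ≈ 1117.6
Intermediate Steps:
f(t) = -t/3
Z(P, p) = 9 - P - p (Z(P, p) = 4 + ((5 - P) - p) = 4 + (5 - P - p) = 9 - P - p)
M(Q) = 3*(39 + Q)/(2*Q²) (M(Q) = ((Q + 39)/(Q - Q/3))/Q = ((39 + Q)/((2*Q/3)))/Q = ((39 + Q)*(3/(2*Q)))/Q = (3*(39 + Q)/(2*Q))/Q = 3*(39 + Q)/(2*Q²))
T = -54762/49 (T = 3*(39 + (9 - 1*(-6) - 1*8))/(2*(9 - 1*(-6) - 1*8)²) - 1*1119 = 3*(39 + (9 + 6 - 8))/(2*(9 + 6 - 8)²) - 1119 = (3/2)*(39 + 7)/7² - 1119 = (3/2)*(1/49)*46 - 1119 = 69/49 - 1119 = -54762/49 ≈ -1117.6)
-T = -1*(-54762/49) = 54762/49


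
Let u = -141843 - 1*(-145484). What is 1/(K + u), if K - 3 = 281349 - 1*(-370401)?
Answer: 1/655394 ≈ 1.5258e-6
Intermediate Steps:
K = 651753 (K = 3 + (281349 - 1*(-370401)) = 3 + (281349 + 370401) = 3 + 651750 = 651753)
u = 3641 (u = -141843 + 145484 = 3641)
1/(K + u) = 1/(651753 + 3641) = 1/655394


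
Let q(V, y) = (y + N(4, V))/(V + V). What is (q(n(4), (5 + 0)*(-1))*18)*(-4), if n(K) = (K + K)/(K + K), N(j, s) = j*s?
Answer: 36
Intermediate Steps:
n(K) = 1 (n(K) = (2*K)/((2*K)) = (2*K)*(1/(2*K)) = 1)
q(V, y) = (y + 4*V)/(2*V) (q(V, y) = (y + 4*V)/(V + V) = (y + 4*V)/((2*V)) = (y + 4*V)*(1/(2*V)) = (y + 4*V)/(2*V))
(q(n(4), (5 + 0)*(-1))*18)*(-4) = ((2 + (½)*((5 + 0)*(-1))/1)*18)*(-4) = ((2 + (½)*(5*(-1))*1)*18)*(-4) = ((2 + (½)*(-5)*1)*18)*(-4) = ((2 - 5/2)*18)*(-4) = -½*18*(-4) = -9*(-4) = 36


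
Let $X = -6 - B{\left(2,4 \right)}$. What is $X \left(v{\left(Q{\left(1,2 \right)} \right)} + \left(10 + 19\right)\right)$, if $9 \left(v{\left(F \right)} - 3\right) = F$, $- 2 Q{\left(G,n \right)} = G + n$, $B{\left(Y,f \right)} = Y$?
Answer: $- \frac{764}{3} \approx -254.67$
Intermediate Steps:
$Q{\left(G,n \right)} = - \frac{G}{2} - \frac{n}{2}$ ($Q{\left(G,n \right)} = - \frac{G + n}{2} = - \frac{G}{2} - \frac{n}{2}$)
$v{\left(F \right)} = 3 + \frac{F}{9}$
$X = -8$ ($X = -6 - 2 = -8$)
$X \left(v{\left(Q{\left(1,2 \right)} \right)} + \left(10 + 19\right)\right) = - 8 \left(\left(3 + \frac{\left(- \frac{1}{2}\right) 1 - 1}{9}\right) + \left(10 + 19\right)\right) = - 8 \left(\left(3 + \frac{- \frac{1}{2} - 1}{9}\right) + 29\right) = - 8 \left(\left(3 + \frac{1}{9} \left(- \frac{3}{2}\right)\right) + 29\right) = - 8 \left(\left(3 - \frac{1}{6}\right) + 29\right) = - 8 \left(\frac{17}{6} + 29\right) = \left(-8\right) \frac{191}{6} = - \frac{764}{3}$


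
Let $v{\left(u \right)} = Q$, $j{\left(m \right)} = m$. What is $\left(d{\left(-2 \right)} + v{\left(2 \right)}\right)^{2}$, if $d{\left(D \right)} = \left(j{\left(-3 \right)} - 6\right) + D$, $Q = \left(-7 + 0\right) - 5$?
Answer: $529$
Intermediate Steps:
$Q = -12$ ($Q = -7 - 5 = -12$)
$v{\left(u \right)} = -12$
$d{\left(D \right)} = -9 + D$ ($d{\left(D \right)} = \left(-3 - 6\right) + D = -9 + D$)
$\left(d{\left(-2 \right)} + v{\left(2 \right)}\right)^{2} = \left(\left(-9 - 2\right) - 12\right)^{2} = \left(-11 - 12\right)^{2} = \left(-23\right)^{2} = 529$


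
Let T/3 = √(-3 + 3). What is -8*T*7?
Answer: 0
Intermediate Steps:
T = 0 (T = 3*√(-3 + 3) = 3*√0 = 3*0 = 0)
-8*T*7 = -8*0*7 = -0*7 = -1*0 = 0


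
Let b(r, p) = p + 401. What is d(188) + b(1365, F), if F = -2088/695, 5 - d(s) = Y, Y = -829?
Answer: 856237/695 ≈ 1232.0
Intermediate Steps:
d(s) = 834 (d(s) = 5 - 1*(-829) = 5 + 829 = 834)
F = -2088/695 (F = -2088*1/695 = -2088/695 ≈ -3.0043)
b(r, p) = 401 + p
d(188) + b(1365, F) = 834 + (401 - 2088/695) = 834 + 276607/695 = 856237/695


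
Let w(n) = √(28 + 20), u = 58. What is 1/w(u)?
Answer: √3/12 ≈ 0.14434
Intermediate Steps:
w(n) = 4*√3 (w(n) = √48 = 4*√3)
1/w(u) = 1/(4*√3) = √3/12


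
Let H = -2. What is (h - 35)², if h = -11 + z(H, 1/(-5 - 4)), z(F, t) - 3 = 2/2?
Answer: 1764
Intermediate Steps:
z(F, t) = 4 (z(F, t) = 3 + 2/2 = 3 + 2*(½) = 3 + 1 = 4)
h = -7 (h = -11 + 4 = -7)
(h - 35)² = (-7 - 35)² = (-42)² = 1764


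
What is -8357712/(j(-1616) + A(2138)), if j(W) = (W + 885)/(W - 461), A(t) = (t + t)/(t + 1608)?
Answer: -32513346734352/5809789 ≈ -5.5963e+6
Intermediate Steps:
A(t) = 2*t/(1608 + t) (A(t) = (2*t)/(1608 + t) = 2*t/(1608 + t))
j(W) = (885 + W)/(-461 + W)
-8357712/(j(-1616) + A(2138)) = -8357712/((885 - 1616)/(-461 - 1616) + 2*2138/(1608 + 2138)) = -8357712/(-731/(-2077) + 2*2138/3746) = -8357712/(-1/2077*(-731) + 2*2138*(1/3746)) = -8357712/(731/2077 + 2138/1873) = -8357712/5809789/3890221 = -8357712*3890221/5809789 = -32513346734352/5809789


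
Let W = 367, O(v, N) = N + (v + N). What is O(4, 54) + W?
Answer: 479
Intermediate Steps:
O(v, N) = v + 2*N (O(v, N) = N + (N + v) = v + 2*N)
O(4, 54) + W = (4 + 2*54) + 367 = (4 + 108) + 367 = 112 + 367 = 479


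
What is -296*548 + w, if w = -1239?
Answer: -163447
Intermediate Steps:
-296*548 + w = -296*548 - 1239 = -162208 - 1239 = -163447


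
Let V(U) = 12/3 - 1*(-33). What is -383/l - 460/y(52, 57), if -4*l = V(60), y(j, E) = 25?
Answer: 4256/185 ≈ 23.005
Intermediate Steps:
V(U) = 37 (V(U) = 12*(⅓) + 33 = 4 + 33 = 37)
l = -37/4 (l = -¼*37 = -37/4 ≈ -9.2500)
-383/l - 460/y(52, 57) = -383/(-37/4) - 460/25 = -383*(-4/37) - 460*1/25 = 1532/37 - 92/5 = 4256/185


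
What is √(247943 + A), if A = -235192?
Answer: √12751 ≈ 112.92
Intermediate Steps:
√(247943 + A) = √(247943 - 235192) = √12751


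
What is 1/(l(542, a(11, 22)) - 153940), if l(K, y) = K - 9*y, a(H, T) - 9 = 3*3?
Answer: -1/153560 ≈ -6.5121e-6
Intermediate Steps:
a(H, T) = 18 (a(H, T) = 9 + 3*3 = 9 + 9 = 18)
1/(l(542, a(11, 22)) - 153940) = 1/((542 - 9*18) - 153940) = 1/((542 - 162) - 153940) = 1/(380 - 153940) = 1/(-153560) = -1/153560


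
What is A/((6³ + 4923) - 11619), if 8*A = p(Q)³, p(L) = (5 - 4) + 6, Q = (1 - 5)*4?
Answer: -343/51840 ≈ -0.0066165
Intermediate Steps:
Q = -16 (Q = -4*4 = -16)
p(L) = 7 (p(L) = 1 + 6 = 7)
A = 343/8 (A = (⅛)*7³ = (⅛)*343 = 343/8 ≈ 42.875)
A/((6³ + 4923) - 11619) = 343/(8*((6³ + 4923) - 11619)) = 343/(8*((216 + 4923) - 11619)) = 343/(8*(5139 - 11619)) = (343/8)/(-6480) = (343/8)*(-1/6480) = -343/51840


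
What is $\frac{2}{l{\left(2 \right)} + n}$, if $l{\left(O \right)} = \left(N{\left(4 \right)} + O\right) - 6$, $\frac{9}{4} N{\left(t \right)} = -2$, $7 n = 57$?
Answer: $\frac{126}{205} \approx 0.61463$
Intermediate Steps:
$n = \frac{57}{7}$ ($n = \frac{1}{7} \cdot 57 = \frac{57}{7} \approx 8.1429$)
$N{\left(t \right)} = - \frac{8}{9}$ ($N{\left(t \right)} = \frac{4}{9} \left(-2\right) = - \frac{8}{9}$)
$l{\left(O \right)} = - \frac{62}{9} + O$ ($l{\left(O \right)} = \left(- \frac{8}{9} + O\right) - 6 = - \frac{62}{9} + O$)
$\frac{2}{l{\left(2 \right)} + n} = \frac{2}{\left(- \frac{62}{9} + 2\right) + \frac{57}{7}} = \frac{2}{- \frac{44}{9} + \frac{57}{7}} = \frac{2}{\frac{205}{63}} = 2 \cdot \frac{63}{205} = \frac{126}{205}$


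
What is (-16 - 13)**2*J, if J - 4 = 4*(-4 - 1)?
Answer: -13456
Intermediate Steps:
J = -16 (J = 4 + 4*(-4 - 1) = 4 + 4*(-5) = 4 - 20 = -16)
(-16 - 13)**2*J = (-16 - 13)**2*(-16) = (-29)**2*(-16) = 841*(-16) = -13456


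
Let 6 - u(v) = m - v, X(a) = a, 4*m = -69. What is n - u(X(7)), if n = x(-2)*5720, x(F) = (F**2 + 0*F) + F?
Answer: 45639/4 ≈ 11410.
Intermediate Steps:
m = -69/4 (m = (1/4)*(-69) = -69/4 ≈ -17.250)
x(F) = F + F**2 (x(F) = (F**2 + 0) + F = F**2 + F = F + F**2)
u(v) = 93/4 + v (u(v) = 6 - (-69/4 - v) = 6 + (69/4 + v) = 93/4 + v)
n = 11440 (n = -2*(1 - 2)*5720 = -2*(-1)*5720 = 2*5720 = 11440)
n - u(X(7)) = 11440 - (93/4 + 7) = 11440 - 1*121/4 = 11440 - 121/4 = 45639/4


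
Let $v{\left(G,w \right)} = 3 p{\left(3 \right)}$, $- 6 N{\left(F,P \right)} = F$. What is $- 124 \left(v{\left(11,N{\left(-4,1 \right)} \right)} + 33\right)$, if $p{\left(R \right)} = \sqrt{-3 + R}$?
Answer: $-4092$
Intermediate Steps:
$N{\left(F,P \right)} = - \frac{F}{6}$
$v{\left(G,w \right)} = 0$ ($v{\left(G,w \right)} = 3 \sqrt{-3 + 3} = 3 \sqrt{0} = 3 \cdot 0 = 0$)
$- 124 \left(v{\left(11,N{\left(-4,1 \right)} \right)} + 33\right) = - 124 \left(0 + 33\right) = \left(-124\right) 33 = -4092$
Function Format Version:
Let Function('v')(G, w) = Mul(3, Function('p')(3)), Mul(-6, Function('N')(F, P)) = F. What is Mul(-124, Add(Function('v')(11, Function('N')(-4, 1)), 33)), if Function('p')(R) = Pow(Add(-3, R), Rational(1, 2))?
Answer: -4092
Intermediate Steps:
Function('N')(F, P) = Mul(Rational(-1, 6), F)
Function('v')(G, w) = 0 (Function('v')(G, w) = Mul(3, Pow(Add(-3, 3), Rational(1, 2))) = Mul(3, Pow(0, Rational(1, 2))) = Mul(3, 0) = 0)
Mul(-124, Add(Function('v')(11, Function('N')(-4, 1)), 33)) = Mul(-124, Add(0, 33)) = Mul(-124, 33) = -4092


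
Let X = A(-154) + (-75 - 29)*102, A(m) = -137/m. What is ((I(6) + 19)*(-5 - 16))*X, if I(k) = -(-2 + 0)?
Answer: 102910185/22 ≈ 4.6777e+6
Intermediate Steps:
I(k) = 2 (I(k) = -1*(-2) = 2)
X = -1633495/154 (X = -137/(-154) + (-75 - 29)*102 = -137*(-1/154) - 104*102 = 137/154 - 10608 = -1633495/154 ≈ -10607.)
((I(6) + 19)*(-5 - 16))*X = ((2 + 19)*(-5 - 16))*(-1633495/154) = (21*(-21))*(-1633495/154) = -441*(-1633495/154) = 102910185/22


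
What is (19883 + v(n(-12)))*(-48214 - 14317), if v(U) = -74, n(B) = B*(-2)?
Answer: -1238676579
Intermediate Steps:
n(B) = -2*B
(19883 + v(n(-12)))*(-48214 - 14317) = (19883 - 74)*(-48214 - 14317) = 19809*(-62531) = -1238676579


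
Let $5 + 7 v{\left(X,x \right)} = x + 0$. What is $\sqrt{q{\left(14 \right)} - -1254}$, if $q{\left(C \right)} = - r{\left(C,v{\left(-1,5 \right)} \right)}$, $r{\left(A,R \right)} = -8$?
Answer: $\sqrt{1262} \approx 35.525$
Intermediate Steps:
$v{\left(X,x \right)} = - \frac{5}{7} + \frac{x}{7}$ ($v{\left(X,x \right)} = - \frac{5}{7} + \frac{x + 0}{7} = - \frac{5}{7} + \frac{x}{7}$)
$q{\left(C \right)} = 8$ ($q{\left(C \right)} = \left(-1\right) \left(-8\right) = 8$)
$\sqrt{q{\left(14 \right)} - -1254} = \sqrt{8 - -1254} = \sqrt{8 + 1254} = \sqrt{1262}$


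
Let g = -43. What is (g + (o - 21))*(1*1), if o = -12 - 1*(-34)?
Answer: -42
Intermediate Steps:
o = 22 (o = -12 + 34 = 22)
(g + (o - 21))*(1*1) = (-43 + (22 - 21))*(1*1) = (-43 + 1)*1 = -42*1 = -42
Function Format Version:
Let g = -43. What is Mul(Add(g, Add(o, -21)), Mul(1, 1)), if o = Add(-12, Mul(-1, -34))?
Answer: -42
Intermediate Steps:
o = 22 (o = Add(-12, 34) = 22)
Mul(Add(g, Add(o, -21)), Mul(1, 1)) = Mul(Add(-43, Add(22, -21)), Mul(1, 1)) = Mul(Add(-43, 1), 1) = Mul(-42, 1) = -42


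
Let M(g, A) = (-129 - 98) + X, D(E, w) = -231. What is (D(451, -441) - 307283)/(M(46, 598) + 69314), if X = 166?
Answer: -307514/69253 ≈ -4.4404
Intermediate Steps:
M(g, A) = -61 (M(g, A) = (-129 - 98) + 166 = -227 + 166 = -61)
(D(451, -441) - 307283)/(M(46, 598) + 69314) = (-231 - 307283)/(-61 + 69314) = -307514/69253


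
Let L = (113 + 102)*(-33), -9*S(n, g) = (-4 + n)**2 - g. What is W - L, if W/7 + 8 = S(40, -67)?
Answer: 53810/9 ≈ 5978.9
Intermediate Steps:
S(n, g) = -(-4 + n)**2/9 + g/9 (S(n, g) = -((-4 + n)**2 - g)/9 = -(-4 + n)**2/9 + g/9)
W = -10045/9 (W = -56 + 7*(-(-4 + 40)**2/9 + (1/9)*(-67)) = -56 + 7*(-1/9*36**2 - 67/9) = -56 + 7*(-1/9*1296 - 67/9) = -56 + 7*(-144 - 67/9) = -56 + 7*(-1363/9) = -56 - 9541/9 = -10045/9 ≈ -1116.1)
L = -7095 (L = 215*(-33) = -7095)
W - L = -10045/9 - 1*(-7095) = -10045/9 + 7095 = 53810/9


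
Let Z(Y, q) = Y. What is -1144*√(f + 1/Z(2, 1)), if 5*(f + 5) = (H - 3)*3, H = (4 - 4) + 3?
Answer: -1716*I*√2 ≈ -2426.8*I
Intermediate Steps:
H = 3 (H = 0 + 3 = 3)
f = -5 (f = -5 + ((3 - 3)*3)/5 = -5 + (0*3)/5 = -5 + (⅕)*0 = -5 + 0 = -5)
-1144*√(f + 1/Z(2, 1)) = -1144*√(-5 + 1/2) = -1144*√(-5 + ½) = -1716*I*√2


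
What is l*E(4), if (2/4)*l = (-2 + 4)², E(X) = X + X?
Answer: 64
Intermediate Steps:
E(X) = 2*X
l = 8 (l = 2*(-2 + 4)² = 2*2² = 2*4 = 8)
l*E(4) = 8*(2*4) = 8*8 = 64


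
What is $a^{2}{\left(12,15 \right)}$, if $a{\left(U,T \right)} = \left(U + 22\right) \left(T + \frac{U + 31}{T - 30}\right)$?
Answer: $\frac{38291344}{225} \approx 1.7018 \cdot 10^{5}$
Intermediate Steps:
$a{\left(U,T \right)} = \left(22 + U\right) \left(T + \frac{31 + U}{-30 + T}\right)$
$a^{2}{\left(12,15 \right)} = \left(\frac{682 + 12^{2} - 9900 + 22 \cdot 15^{2} + 53 \cdot 12 + 12 \cdot 15^{2} - 450 \cdot 12}{-30 + 15}\right)^{2} = \left(\frac{682 + 144 - 9900 + 22 \cdot 225 + 636 + 12 \cdot 225 - 5400}{-15}\right)^{2} = \left(- \frac{682 + 144 - 9900 + 4950 + 636 + 2700 - 5400}{15}\right)^{2} = \left(\left(- \frac{1}{15}\right) \left(-6188\right)\right)^{2} = \left(\frac{6188}{15}\right)^{2} = \frac{38291344}{225}$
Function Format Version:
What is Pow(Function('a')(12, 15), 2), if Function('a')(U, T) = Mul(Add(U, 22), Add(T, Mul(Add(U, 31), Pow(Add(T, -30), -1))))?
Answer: Rational(38291344, 225) ≈ 1.7018e+5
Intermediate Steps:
Function('a')(U, T) = Mul(Add(22, U), Add(T, Mul(Pow(Add(-30, T), -1), Add(31, U)))) (Function('a')(U, T) = Mul(Add(22, U), Add(T, Mul(Add(31, U), Pow(Add(-30, T), -1)))) = Mul(Add(22, U), Add(T, Mul(Pow(Add(-30, T), -1), Add(31, U)))))
Pow(Function('a')(12, 15), 2) = Pow(Mul(Pow(Add(-30, 15), -1), Add(682, Pow(12, 2), Mul(-660, 15), Mul(22, Pow(15, 2)), Mul(53, 12), Mul(12, Pow(15, 2)), Mul(-30, 15, 12))), 2) = Pow(Mul(Pow(-15, -1), Add(682, 144, -9900, Mul(22, 225), 636, Mul(12, 225), -5400)), 2) = Pow(Mul(Rational(-1, 15), Add(682, 144, -9900, 4950, 636, 2700, -5400)), 2) = Pow(Mul(Rational(-1, 15), -6188), 2) = Pow(Rational(6188, 15), 2) = Rational(38291344, 225)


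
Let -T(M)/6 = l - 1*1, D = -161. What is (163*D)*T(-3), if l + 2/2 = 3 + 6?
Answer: 1102206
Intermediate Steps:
l = 8 (l = -1 + (3 + 6) = -1 + 9 = 8)
T(M) = -42 (T(M) = -6*(8 - 1*1) = -6*(8 - 1) = -6*7 = -42)
(163*D)*T(-3) = (163*(-161))*(-42) = -26243*(-42) = 1102206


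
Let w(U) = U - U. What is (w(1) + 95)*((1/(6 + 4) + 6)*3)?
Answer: 3477/2 ≈ 1738.5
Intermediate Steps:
w(U) = 0
(w(1) + 95)*((1/(6 + 4) + 6)*3) = (0 + 95)*((1/(6 + 4) + 6)*3) = 95*((1/10 + 6)*3) = 95*((61/10)*3) = 95*(183/10) = 3477/2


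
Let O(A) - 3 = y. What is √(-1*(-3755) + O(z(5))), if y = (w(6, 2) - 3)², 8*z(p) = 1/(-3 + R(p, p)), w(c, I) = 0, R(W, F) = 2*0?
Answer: √3767 ≈ 61.376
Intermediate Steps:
R(W, F) = 0
z(p) = -1/24 (z(p) = 1/(8*(-3 + 0)) = (⅛)/(-3) = (⅛)*(-⅓) = -1/24)
y = 9 (y = (0 - 3)² = (-3)² = 9)
O(A) = 12 (O(A) = 3 + 9 = 12)
√(-1*(-3755) + O(z(5))) = √(-1*(-3755) + 12) = √(3755 + 12) = √3767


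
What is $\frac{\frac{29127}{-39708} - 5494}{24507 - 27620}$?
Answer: $\frac{6611663}{3745788} \approx 1.7651$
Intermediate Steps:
$\frac{\frac{29127}{-39708} - 5494}{24507 - 27620} = \frac{29127 \left(- \frac{1}{39708}\right) - 5494}{-3113} = \left(- \frac{9709}{13236} - 5494\right) \left(- \frac{1}{3113}\right) = \left(- \frac{72728293}{13236}\right) \left(- \frac{1}{3113}\right) = \frac{6611663}{3745788}$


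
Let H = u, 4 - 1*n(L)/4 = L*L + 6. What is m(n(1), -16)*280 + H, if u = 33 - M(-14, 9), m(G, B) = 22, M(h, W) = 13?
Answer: 6180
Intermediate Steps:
n(L) = -8 - 4*L**2 (n(L) = 16 - 4*(L*L + 6) = 16 - 4*(L**2 + 6) = 16 - 4*(6 + L**2) = 16 + (-24 - 4*L**2) = -8 - 4*L**2)
u = 20 (u = 33 - 1*13 = 33 - 13 = 20)
H = 20
m(n(1), -16)*280 + H = 22*280 + 20 = 6160 + 20 = 6180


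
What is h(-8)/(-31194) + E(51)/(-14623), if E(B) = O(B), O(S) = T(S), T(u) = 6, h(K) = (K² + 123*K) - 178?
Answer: 881605/25341659 ≈ 0.034789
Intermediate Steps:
h(K) = -178 + K² + 123*K
O(S) = 6
E(B) = 6
h(-8)/(-31194) + E(51)/(-14623) = (-178 + (-8)² + 123*(-8))/(-31194) + 6/(-14623) = (-178 + 64 - 984)*(-1/31194) + 6*(-1/14623) = -1098*(-1/31194) - 6/14623 = 61/1733 - 6/14623 = 881605/25341659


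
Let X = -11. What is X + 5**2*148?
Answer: 3689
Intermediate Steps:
X + 5**2*148 = -11 + 5**2*148 = -11 + 25*148 = -11 + 3700 = 3689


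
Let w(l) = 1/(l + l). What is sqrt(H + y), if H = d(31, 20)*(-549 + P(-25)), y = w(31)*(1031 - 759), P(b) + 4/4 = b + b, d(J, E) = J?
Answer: 4*I*sqrt(1116899)/31 ≈ 136.37*I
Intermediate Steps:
w(l) = 1/(2*l)
P(b) = -1 + 2*b (P(b) = -1 + (b + b) = -1 + 2*b)
y = 136/31 (y = ((1/2)/31)*(1031 - 759) = ((1/2)*(1/31))*272 = (1/62)*272 = 136/31 ≈ 4.3871)
H = -18600 (H = 31*(-549 + (-1 + 2*(-25))) = 31*(-549 + (-1 - 50)) = 31*(-549 - 51) = 31*(-600) = -18600)
sqrt(H + y) = sqrt(-18600 + 136/31) = sqrt(-576464/31) = 4*I*sqrt(1116899)/31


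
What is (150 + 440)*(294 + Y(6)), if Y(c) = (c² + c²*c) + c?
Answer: 325680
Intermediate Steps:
Y(c) = c + c² + c³ (Y(c) = (c² + c³) + c = c + c² + c³)
(150 + 440)*(294 + Y(6)) = (150 + 440)*(294 + 6*(1 + 6 + 6²)) = 590*(294 + 6*(1 + 6 + 36)) = 590*(294 + 6*43) = 590*(294 + 258) = 590*552 = 325680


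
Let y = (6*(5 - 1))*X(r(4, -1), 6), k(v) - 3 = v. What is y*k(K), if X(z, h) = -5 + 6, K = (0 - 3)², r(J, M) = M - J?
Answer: 288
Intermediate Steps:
K = 9 (K = (-3)² = 9)
X(z, h) = 1
k(v) = 3 + v
y = 24 (y = (6*(5 - 1))*1 = (6*4)*1 = 24*1 = 24)
y*k(K) = 24*(3 + 9) = 24*12 = 288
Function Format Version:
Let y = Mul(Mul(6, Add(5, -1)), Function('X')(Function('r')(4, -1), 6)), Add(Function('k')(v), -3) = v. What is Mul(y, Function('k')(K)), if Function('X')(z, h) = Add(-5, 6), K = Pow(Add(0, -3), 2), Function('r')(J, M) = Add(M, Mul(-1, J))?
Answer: 288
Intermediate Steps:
K = 9 (K = Pow(-3, 2) = 9)
Function('X')(z, h) = 1
Function('k')(v) = Add(3, v)
y = 24 (y = Mul(Mul(6, Add(5, -1)), 1) = Mul(Mul(6, 4), 1) = Mul(24, 1) = 24)
Mul(y, Function('k')(K)) = Mul(24, Add(3, 9)) = Mul(24, 12) = 288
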